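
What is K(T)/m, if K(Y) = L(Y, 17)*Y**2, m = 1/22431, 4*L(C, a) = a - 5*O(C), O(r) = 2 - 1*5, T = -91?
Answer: 1486008888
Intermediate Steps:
O(r) = -3 (O(r) = 2 - 5 = -3)
L(C, a) = 15/4 + a/4 (L(C, a) = (a - 5*(-3))/4 = (a + 15)/4 = (15 + a)/4 = 15/4 + a/4)
m = 1/22431 ≈ 4.4581e-5
K(Y) = 8*Y**2 (K(Y) = (15/4 + (1/4)*17)*Y**2 = (15/4 + 17/4)*Y**2 = 8*Y**2)
K(T)/m = (8*(-91)**2)/(1/22431) = (8*8281)*22431 = 66248*22431 = 1486008888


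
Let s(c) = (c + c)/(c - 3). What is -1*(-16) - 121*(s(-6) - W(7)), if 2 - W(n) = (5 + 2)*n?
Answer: -17497/3 ≈ -5832.3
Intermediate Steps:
s(c) = 2*c/(-3 + c) (s(c) = (2*c)/(-3 + c) = 2*c/(-3 + c))
W(n) = 2 - 7*n (W(n) = 2 - (5 + 2)*n = 2 - 7*n)
-1*(-16) - 121*(s(-6) - W(7)) = -1*(-16) - 121*(2*(-6)/(-3 - 6) - (2 - 7*7)) = 16 - 121*(2*(-6)/(-9) - (2 - 49)) = 16 - 121*(2*(-6)*(-⅑) - 1*(-47)) = 16 - 121*(4/3 + 47) = 16 - 121*145/3 = 16 - 17545/3 = -17497/3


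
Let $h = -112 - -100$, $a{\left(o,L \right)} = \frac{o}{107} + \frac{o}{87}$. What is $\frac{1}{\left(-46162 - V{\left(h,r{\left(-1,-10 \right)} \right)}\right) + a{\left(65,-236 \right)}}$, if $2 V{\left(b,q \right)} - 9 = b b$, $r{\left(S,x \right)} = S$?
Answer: $- \frac{18618}{860843173} \approx -2.1628 \cdot 10^{-5}$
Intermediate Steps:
$a{\left(o,L \right)} = \frac{194 o}{9309}$ ($a{\left(o,L \right)} = o \frac{1}{107} + o \frac{1}{87} = \frac{o}{107} + \frac{o}{87} = \frac{194 o}{9309}$)
$h = -12$ ($h = -112 + 100 = -12$)
$V{\left(b,q \right)} = \frac{9}{2} + \frac{b^{2}}{2}$ ($V{\left(b,q \right)} = \frac{9}{2} + \frac{b b}{2} = \frac{9}{2} + \frac{b^{2}}{2}$)
$\frac{1}{\left(-46162 - V{\left(h,r{\left(-1,-10 \right)} \right)}\right) + a{\left(65,-236 \right)}} = \frac{1}{\left(-46162 - \left(\frac{9}{2} + \frac{\left(-12\right)^{2}}{2}\right)\right) + \frac{194}{9309} \cdot 65} = \frac{1}{\left(-46162 - \left(\frac{9}{2} + \frac{1}{2} \cdot 144\right)\right) + \frac{12610}{9309}} = \frac{1}{\left(-46162 - \left(\frac{9}{2} + 72\right)\right) + \frac{12610}{9309}} = \frac{1}{\left(-46162 - \frac{153}{2}\right) + \frac{12610}{9309}} = \frac{1}{- \frac{92477}{2} + \frac{12610}{9309}} = \frac{1}{- \frac{860843173}{18618}} = - \frac{18618}{860843173}$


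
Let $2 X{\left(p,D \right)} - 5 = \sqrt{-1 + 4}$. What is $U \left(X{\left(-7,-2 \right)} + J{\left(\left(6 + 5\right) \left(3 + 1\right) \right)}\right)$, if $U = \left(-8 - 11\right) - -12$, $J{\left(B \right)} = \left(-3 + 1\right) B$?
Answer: $\frac{1197}{2} - \frac{7 \sqrt{3}}{2} \approx 592.44$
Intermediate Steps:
$X{\left(p,D \right)} = \frac{5}{2} + \frac{\sqrt{3}}{2}$ ($X{\left(p,D \right)} = \frac{5}{2} + \frac{\sqrt{-1 + 4}}{2} = \frac{5}{2} + \frac{\sqrt{3}}{2}$)
$J{\left(B \right)} = - 2 B$
$U = -7$ ($U = \left(-8 - 11\right) + 12 = -19 + 12 = -7$)
$U \left(X{\left(-7,-2 \right)} + J{\left(\left(6 + 5\right) \left(3 + 1\right) \right)}\right) = - 7 \left(\left(\frac{5}{2} + \frac{\sqrt{3}}{2}\right) - 2 \left(6 + 5\right) \left(3 + 1\right)\right) = - 7 \left(\left(\frac{5}{2} + \frac{\sqrt{3}}{2}\right) - 2 \cdot 11 \cdot 4\right) = - 7 \left(\left(\frac{5}{2} + \frac{\sqrt{3}}{2}\right) - 88\right) = - 7 \left(- \frac{171}{2} + \frac{\sqrt{3}}{2}\right) = \frac{1197}{2} - \frac{7 \sqrt{3}}{2}$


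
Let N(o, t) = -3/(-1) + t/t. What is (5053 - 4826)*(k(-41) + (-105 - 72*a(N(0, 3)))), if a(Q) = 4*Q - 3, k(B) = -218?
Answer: -285793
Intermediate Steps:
N(o, t) = 4 (N(o, t) = -3*(-1) + 1 = 3 + 1 = 4)
a(Q) = -3 + 4*Q
(5053 - 4826)*(k(-41) + (-105 - 72*a(N(0, 3)))) = (5053 - 4826)*(-218 + (-105 - 72*(-3 + 4*4))) = 227*(-218 + (-105 - 72*(-3 + 16))) = 227*(-218 + (-105 - 72*13)) = 227*(-218 + (-105 - 936)) = 227*(-218 - 1041) = 227*(-1259) = -285793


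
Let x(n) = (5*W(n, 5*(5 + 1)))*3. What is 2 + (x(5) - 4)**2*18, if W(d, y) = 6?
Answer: 133130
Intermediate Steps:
x(n) = 90 (x(n) = (5*6)*3 = 30*3 = 90)
2 + (x(5) - 4)**2*18 = 2 + (90 - 4)**2*18 = 2 + 86**2*18 = 2 + 7396*18 = 2 + 133128 = 133130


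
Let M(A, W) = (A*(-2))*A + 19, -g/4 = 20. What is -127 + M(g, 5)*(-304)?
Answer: 3885297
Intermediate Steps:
g = -80 (g = -4*20 = -80)
M(A, W) = 19 - 2*A² (M(A, W) = (-2*A)*A + 19 = -2*A² + 19 = 19 - 2*A²)
-127 + M(g, 5)*(-304) = -127 + (19 - 2*(-80)²)*(-304) = -127 + (19 - 2*6400)*(-304) = -127 + (19 - 12800)*(-304) = -127 - 12781*(-304) = -127 + 3885424 = 3885297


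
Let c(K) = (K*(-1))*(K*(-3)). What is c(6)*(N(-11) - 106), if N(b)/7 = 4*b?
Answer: -44712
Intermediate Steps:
c(K) = 3*K² (c(K) = (-K)*(-3*K) = 3*K²)
N(b) = 28*b (N(b) = 7*(4*b) = 28*b)
c(6)*(N(-11) - 106) = (3*6²)*(28*(-11) - 106) = (3*36)*(-308 - 106) = 108*(-414) = -44712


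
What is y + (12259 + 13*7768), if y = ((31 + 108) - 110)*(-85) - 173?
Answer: 110605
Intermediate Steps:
y = -2638 (y = (139 - 110)*(-85) - 173 = 29*(-85) - 173 = -2465 - 173 = -2638)
y + (12259 + 13*7768) = -2638 + (12259 + 13*7768) = -2638 + (12259 + 100984) = -2638 + 113243 = 110605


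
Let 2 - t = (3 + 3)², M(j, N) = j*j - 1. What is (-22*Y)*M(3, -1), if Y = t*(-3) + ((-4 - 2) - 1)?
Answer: -16720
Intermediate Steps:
M(j, N) = -1 + j² (M(j, N) = j² - 1 = -1 + j²)
t = -34 (t = 2 - (3 + 3)² = 2 - 1*6² = 2 - 1*36 = 2 - 36 = -34)
Y = 95 (Y = -34*(-3) + ((-4 - 2) - 1) = 102 + (-6 - 1) = 102 - 7 = 95)
(-22*Y)*M(3, -1) = (-22*95)*(-1 + 3²) = -2090*(-1 + 9) = -2090*8 = -16720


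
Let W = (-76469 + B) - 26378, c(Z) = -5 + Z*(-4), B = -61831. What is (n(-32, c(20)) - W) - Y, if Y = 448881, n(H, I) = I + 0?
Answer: -284288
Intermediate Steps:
c(Z) = -5 - 4*Z
n(H, I) = I
W = -164678 (W = (-76469 - 61831) - 26378 = -138300 - 26378 = -164678)
(n(-32, c(20)) - W) - Y = ((-5 - 4*20) - 1*(-164678)) - 1*448881 = ((-5 - 80) + 164678) - 448881 = (-85 + 164678) - 448881 = 164593 - 448881 = -284288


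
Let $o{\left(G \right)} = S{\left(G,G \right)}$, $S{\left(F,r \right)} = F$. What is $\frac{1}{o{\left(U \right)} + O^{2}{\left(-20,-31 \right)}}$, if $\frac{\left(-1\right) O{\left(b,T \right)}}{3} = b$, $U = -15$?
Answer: $\frac{1}{3585} \approx 0.00027894$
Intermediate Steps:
$O{\left(b,T \right)} = - 3 b$
$o{\left(G \right)} = G$
$\frac{1}{o{\left(U \right)} + O^{2}{\left(-20,-31 \right)}} = \frac{1}{-15 + \left(\left(-3\right) \left(-20\right)\right)^{2}} = \frac{1}{-15 + 60^{2}} = \frac{1}{-15 + 3600} = \frac{1}{3585}$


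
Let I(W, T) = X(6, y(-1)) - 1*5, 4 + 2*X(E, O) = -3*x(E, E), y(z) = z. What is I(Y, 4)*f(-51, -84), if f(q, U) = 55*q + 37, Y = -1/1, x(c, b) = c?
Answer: 44288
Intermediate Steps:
Y = -1 (Y = -1*1 = -1)
X(E, O) = -2 - 3*E/2 (X(E, O) = -2 + (-3*E)/2 = -2 - 3*E/2)
f(q, U) = 37 + 55*q
I(W, T) = -16 (I(W, T) = (-2 - 3/2*6) - 1*5 = (-2 - 9) - 5 = -11 - 5 = -16)
I(Y, 4)*f(-51, -84) = -16*(37 + 55*(-51)) = -16*(37 - 2805) = -16*(-2768) = 44288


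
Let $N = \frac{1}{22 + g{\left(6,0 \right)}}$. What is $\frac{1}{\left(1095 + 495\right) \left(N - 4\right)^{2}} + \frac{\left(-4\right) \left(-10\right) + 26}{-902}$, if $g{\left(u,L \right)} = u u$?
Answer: $- \frac{127197023}{1739301795} \approx -0.073131$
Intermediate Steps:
$g{\left(u,L \right)} = u^{2}$
$N = \frac{1}{58}$ ($N = \frac{1}{22 + 6^{2}} = \frac{1}{22 + 36} = \frac{1}{58} \approx 0.017241$)
$\frac{1}{\left(1095 + 495\right) \left(N - 4\right)^{2}} + \frac{\left(-4\right) \left(-10\right) + 26}{-902} = \frac{1}{\left(1095 + 495\right) \left(\frac{1}{58} - 4\right)^{2}} + \frac{\left(-4\right) \left(-10\right) + 26}{-902} = \frac{1}{1590 \left(- \frac{231}{58}\right)^{2}} + \left(40 + 26\right) \left(- \frac{1}{902}\right) = \frac{1}{1590 \cdot \frac{53361}{3364}} + 66 \left(- \frac{1}{902}\right) = \frac{1}{1590} \cdot \frac{3364}{53361} - \frac{3}{41} = \frac{1682}{42421995} - \frac{3}{41} = - \frac{127197023}{1739301795}$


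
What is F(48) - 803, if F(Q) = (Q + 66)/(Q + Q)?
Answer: -12829/16 ≈ -801.81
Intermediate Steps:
F(Q) = (66 + Q)/(2*Q) (F(Q) = (66 + Q)/((2*Q)) = (66 + Q)*(1/(2*Q)) = (66 + Q)/(2*Q))
F(48) - 803 = (½)*(66 + 48)/48 - 803 = (½)*(1/48)*114 - 803 = 19/16 - 803 = -12829/16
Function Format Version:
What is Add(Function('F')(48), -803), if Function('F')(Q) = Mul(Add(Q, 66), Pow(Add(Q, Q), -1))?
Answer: Rational(-12829, 16) ≈ -801.81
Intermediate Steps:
Function('F')(Q) = Mul(Rational(1, 2), Pow(Q, -1), Add(66, Q)) (Function('F')(Q) = Mul(Add(66, Q), Pow(Mul(2, Q), -1)) = Mul(Add(66, Q), Mul(Rational(1, 2), Pow(Q, -1))) = Mul(Rational(1, 2), Pow(Q, -1), Add(66, Q)))
Add(Function('F')(48), -803) = Add(Mul(Rational(1, 2), Pow(48, -1), Add(66, 48)), -803) = Add(Mul(Rational(1, 2), Rational(1, 48), 114), -803) = Add(Rational(19, 16), -803) = Rational(-12829, 16)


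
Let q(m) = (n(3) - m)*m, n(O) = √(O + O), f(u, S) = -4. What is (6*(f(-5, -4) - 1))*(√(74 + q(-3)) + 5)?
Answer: -150 - 30*√(65 - 3*√6) ≈ -377.79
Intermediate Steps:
n(O) = √2*√O (n(O) = √(2*O) = √2*√O)
q(m) = m*(√6 - m) (q(m) = (√2*√3 - m)*m = (√6 - m)*m = m*(√6 - m))
(6*(f(-5, -4) - 1))*(√(74 + q(-3)) + 5) = (6*(-4 - 1))*(√(74 - 3*(√6 - 1*(-3))) + 5) = (6*(-5))*(√(74 - 3*(√6 + 3)) + 5) = -30*(√(74 - 3*(3 + √6)) + 5) = -30*(√(74 + (-9 - 3*√6)) + 5) = -30*(√(65 - 3*√6) + 5) = -30*(5 + √(65 - 3*√6)) = -150 - 30*√(65 - 3*√6)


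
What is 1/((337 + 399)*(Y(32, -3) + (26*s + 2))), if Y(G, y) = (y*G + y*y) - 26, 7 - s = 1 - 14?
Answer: 1/301024 ≈ 3.3220e-6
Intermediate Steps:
s = 20 (s = 7 - (1 - 14) = 7 - 1*(-13) = 7 + 13 = 20)
Y(G, y) = -26 + y² + G*y (Y(G, y) = (G*y + y²) - 26 = (y² + G*y) - 26 = -26 + y² + G*y)
1/((337 + 399)*(Y(32, -3) + (26*s + 2))) = 1/((337 + 399)*((-26 + (-3)² + 32*(-3)) + (26*20 + 2))) = 1/(736*((-26 + 9 - 96) + (520 + 2))) = 1/(736*(-113 + 522)) = 1/(736*409) = 1/301024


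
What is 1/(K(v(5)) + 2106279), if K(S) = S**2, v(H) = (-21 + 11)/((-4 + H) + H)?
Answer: 9/18956536 ≈ 4.7477e-7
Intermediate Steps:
v(H) = -10/(-4 + 2*H)
1/(K(v(5)) + 2106279) = 1/((-5/(-2 + 5))**2 + 2106279) = 1/((-5/3)**2 + 2106279) = 1/(25/9 + 2106279) = 1/(18956536/9) = 9/18956536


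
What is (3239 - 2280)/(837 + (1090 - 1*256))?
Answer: 959/1671 ≈ 0.57391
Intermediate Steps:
(3239 - 2280)/(837 + (1090 - 1*256)) = 959/(837 + (1090 - 256)) = 959/(837 + 834) = 959/1671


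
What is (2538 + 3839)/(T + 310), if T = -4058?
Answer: -6377/3748 ≈ -1.7014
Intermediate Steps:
(2538 + 3839)/(T + 310) = (2538 + 3839)/(-4058 + 310) = 6377/(-3748) = 6377*(-1/3748) = -6377/3748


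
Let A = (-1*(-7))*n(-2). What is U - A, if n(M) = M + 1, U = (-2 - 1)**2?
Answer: 16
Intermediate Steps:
U = 9 (U = (-3)**2 = 9)
n(M) = 1 + M
A = -7 (A = (-1*(-7))*(1 - 2) = 7*(-1) = -7)
U - A = 9 - 1*(-7) = 9 + 7 = 16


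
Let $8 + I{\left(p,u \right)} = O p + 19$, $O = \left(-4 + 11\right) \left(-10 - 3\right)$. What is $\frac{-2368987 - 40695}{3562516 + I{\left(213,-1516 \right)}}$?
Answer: $- \frac{109531}{161052} \approx -0.6801$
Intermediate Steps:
$O = -91$ ($O = 7 \left(-10 - 3\right) = 7 \left(-13\right) = -91$)
$I{\left(p,u \right)} = 11 - 91 p$ ($I{\left(p,u \right)} = -8 - \left(-19 + 91 p\right) = 11 - 91 p$)
$\frac{-2368987 - 40695}{3562516 + I{\left(213,-1516 \right)}} = \frac{-2368987 - 40695}{3562516 + \left(11 - 19383\right)} = - \frac{2409682}{3562516 + \left(11 - 19383\right)} = - \frac{2409682}{3562516 - 19372} = - \frac{2409682}{3543144} = \left(-2409682\right) \frac{1}{3543144} = - \frac{109531}{161052}$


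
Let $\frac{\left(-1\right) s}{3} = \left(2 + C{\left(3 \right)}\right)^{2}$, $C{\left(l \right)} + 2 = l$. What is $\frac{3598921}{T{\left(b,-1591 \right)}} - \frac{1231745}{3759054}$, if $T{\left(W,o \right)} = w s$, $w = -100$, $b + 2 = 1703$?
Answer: $\frac{2254202111539}{1691574300} \approx 1332.6$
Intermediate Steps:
$b = 1701$ ($b = -2 + 1703 = 1701$)
$C{\left(l \right)} = -2 + l$
$s = -27$ ($s = - 3 \left(2 + \left(-2 + 3\right)\right)^{2} = - 3 \left(2 + 1\right)^{2} = - 3 \cdot 3^{2} = \left(-3\right) 9 = -27$)
$T{\left(W,o \right)} = 2700$ ($T{\left(W,o \right)} = \left(-100\right) \left(-27\right) = 2700$)
$\frac{3598921}{T{\left(b,-1591 \right)}} - \frac{1231745}{3759054} = \frac{3598921}{2700} - \frac{1231745}{3759054} = \frac{2254202111539}{1691574300}$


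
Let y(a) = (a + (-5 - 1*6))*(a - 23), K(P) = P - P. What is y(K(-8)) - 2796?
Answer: -2543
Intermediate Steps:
K(P) = 0
y(a) = (-23 + a)*(-11 + a) (y(a) = (a + (-5 - 6))*(-23 + a) = (a - 11)*(-23 + a) = (-11 + a)*(-23 + a) = (-23 + a)*(-11 + a))
y(K(-8)) - 2796 = (253 + 0² - 34*0) - 2796 = (253 + 0 + 0) - 2796 = 253 - 2796 = -2543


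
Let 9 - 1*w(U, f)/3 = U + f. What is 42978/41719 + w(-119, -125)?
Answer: 31707699/41719 ≈ 760.03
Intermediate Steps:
w(U, f) = 27 - 3*U - 3*f (w(U, f) = 27 - 3*(U + f) = 27 + (-3*U - 3*f) = 27 - 3*U - 3*f)
42978/41719 + w(-119, -125) = 42978/41719 + (27 - 3*(-119) - 3*(-125)) = 42978*(1/41719) + (27 + 357 + 375) = 42978/41719 + 759 = 31707699/41719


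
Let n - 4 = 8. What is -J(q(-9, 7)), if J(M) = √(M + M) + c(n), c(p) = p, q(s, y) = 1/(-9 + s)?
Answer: -12 - I/3 ≈ -12.0 - 0.33333*I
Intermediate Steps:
n = 12 (n = 4 + 8 = 12)
J(M) = 12 + √2*√M (J(M) = √(M + M) + 12 = √(2*M) + 12 = √2*√M + 12 = 12 + √2*√M)
-J(q(-9, 7)) = -(12 + √2*√(1/(-9 - 9))) = -(12 + √2*√(1/(-18))) = -(12 + √2*√(-1/18)) = -(12 + √2*(I*√2/6)) = -(12 + I/3) = -12 - I/3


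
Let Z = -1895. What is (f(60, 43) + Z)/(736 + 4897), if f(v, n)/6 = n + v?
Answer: -1277/5633 ≈ -0.22670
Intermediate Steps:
f(v, n) = 6*n + 6*v (f(v, n) = 6*(n + v) = 6*n + 6*v)
(f(60, 43) + Z)/(736 + 4897) = ((6*43 + 6*60) - 1895)/(736 + 4897) = ((258 + 360) - 1895)/5633 = (618 - 1895)*(1/5633) = -1277*1/5633 = -1277/5633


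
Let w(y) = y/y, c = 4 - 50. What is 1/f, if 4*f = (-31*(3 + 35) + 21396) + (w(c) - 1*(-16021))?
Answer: 1/9060 ≈ 0.00011038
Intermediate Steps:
c = -46
w(y) = 1
f = 9060 (f = ((-31*(3 + 35) + 21396) + (1 - 1*(-16021)))/4 = ((-31*38 + 21396) + (1 + 16021))/4 = ((-1178 + 21396) + 16022)/4 = (20218 + 16022)/4 = (¼)*36240 = 9060)
1/f = 1/9060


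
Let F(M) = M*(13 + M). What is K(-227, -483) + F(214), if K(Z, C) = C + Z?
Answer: 47868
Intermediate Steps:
K(-227, -483) + F(214) = (-483 - 227) + 214*(13 + 214) = -710 + 214*227 = -710 + 48578 = 47868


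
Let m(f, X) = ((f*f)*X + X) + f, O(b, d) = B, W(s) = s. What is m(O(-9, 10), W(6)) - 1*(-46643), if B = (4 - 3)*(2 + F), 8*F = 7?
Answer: 1494447/32 ≈ 46702.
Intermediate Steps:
F = 7/8 (F = (1/8)*7 = 7/8 ≈ 0.87500)
B = 23/8 (B = (4 - 3)*(2 + 7/8) = 1*(23/8) = 23/8 ≈ 2.8750)
O(b, d) = 23/8
m(f, X) = X + f + X*f**2 (m(f, X) = (f**2*X + X) + f = (X*f**2 + X) + f = (X + X*f**2) + f = X + f + X*f**2)
m(O(-9, 10), W(6)) - 1*(-46643) = (6 + 23/8 + 6*(23/8)**2) - 1*(-46643) = (6 + 23/8 + 6*(529/64)) + 46643 = (6 + 23/8 + 1587/32) + 46643 = 1871/32 + 46643 = 1494447/32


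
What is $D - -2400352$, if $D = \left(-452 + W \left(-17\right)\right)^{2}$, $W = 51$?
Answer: $4140113$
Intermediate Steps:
$D = 1739761$ ($D = \left(-452 + 51 \left(-17\right)\right)^{2} = \left(-452 - 867\right)^{2} = \left(-1319\right)^{2} = 1739761$)
$D - -2400352 = 1739761 - -2400352 = 1739761 + 2400352 = 4140113$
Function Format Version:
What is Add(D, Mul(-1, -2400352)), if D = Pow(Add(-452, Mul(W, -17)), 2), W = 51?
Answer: 4140113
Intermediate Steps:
D = 1739761 (D = Pow(Add(-452, Mul(51, -17)), 2) = Pow(Add(-452, -867), 2) = Pow(-1319, 2) = 1739761)
Add(D, Mul(-1, -2400352)) = Add(1739761, Mul(-1, -2400352)) = Add(1739761, 2400352) = 4140113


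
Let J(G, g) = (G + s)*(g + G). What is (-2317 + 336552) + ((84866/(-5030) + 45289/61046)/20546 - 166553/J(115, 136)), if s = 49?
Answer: 5424962437705076354221/16231179030205670 ≈ 3.3423e+5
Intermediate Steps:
J(G, g) = (49 + G)*(G + g) (J(G, g) = (G + 49)*(g + G) = (49 + G)*(G + g))
(-2317 + 336552) + ((84866/(-5030) + 45289/61046)/20546 - 166553/J(115, 136)) = (-2317 + 336552) + ((84866/(-5030) + 45289/61046)/20546 - 166553/(115² + 49*115 + 49*136 + 115*136)) = 334235 + ((84866*(-1/5030) + 45289*(1/61046))*(1/20546) - 166553/(13225 + 5635 + 6664 + 15640)) = 334235 + ((-42433/2515 + 45289/61046)*(1/20546) - 166553/41164) = 334235 + (-2476463083/153530690*1/20546 - 166553*1/41164) = 334235 + (-2476463083/3154441556740 - 166553/41164) = 334235 - 65685455715758229/16231179030205670 = 5424962437705076354221/16231179030205670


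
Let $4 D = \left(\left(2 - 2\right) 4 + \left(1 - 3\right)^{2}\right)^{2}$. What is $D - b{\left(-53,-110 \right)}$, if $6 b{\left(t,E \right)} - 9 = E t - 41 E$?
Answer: $- \frac{10325}{6} \approx -1720.8$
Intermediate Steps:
$b{\left(t,E \right)} = \frac{3}{2} - \frac{41 E}{6} + \frac{E t}{6}$ ($b{\left(t,E \right)} = \frac{3}{2} + \frac{E t - 41 E}{6} = \frac{3}{2} + \frac{- 41 E + E t}{6} = \frac{3}{2} + \left(- \frac{41 E}{6} + \frac{E t}{6}\right) = \frac{3}{2} - \frac{41 E}{6} + \frac{E t}{6}$)
$D = 4$ ($D = \frac{\left(\left(2 - 2\right) 4 + \left(1 - 3\right)^{2}\right)^{2}}{4} = \frac{\left(0 \cdot 4 + \left(-2\right)^{2}\right)^{2}}{4} = \frac{\left(0 + 4\right)^{2}}{4} = \frac{4^{2}}{4} = \frac{1}{4} \cdot 16 = 4$)
$D - b{\left(-53,-110 \right)} = 4 - \left(\frac{3}{2} - - \frac{2255}{3} + \frac{1}{6} \left(-110\right) \left(-53\right)\right) = 4 - \left(\frac{3}{2} + \frac{2255}{3} + \frac{2915}{3}\right) = 4 - \frac{10349}{6} = - \frac{10325}{6}$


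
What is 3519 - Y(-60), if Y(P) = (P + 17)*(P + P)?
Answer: -1641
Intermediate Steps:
Y(P) = 2*P*(17 + P) (Y(P) = (17 + P)*(2*P) = 2*P*(17 + P))
3519 - Y(-60) = 3519 - 2*(-60)*(17 - 60) = 3519 - 2*(-60)*(-43) = 3519 - 1*5160 = 3519 - 5160 = -1641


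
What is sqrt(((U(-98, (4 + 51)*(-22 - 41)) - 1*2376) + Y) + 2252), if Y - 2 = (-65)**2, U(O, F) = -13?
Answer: sqrt(4090) ≈ 63.953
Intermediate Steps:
Y = 4227 (Y = 2 + (-65)**2 = 2 + 4225 = 4227)
sqrt(((U(-98, (4 + 51)*(-22 - 41)) - 1*2376) + Y) + 2252) = sqrt(((-13 - 1*2376) + 4227) + 2252) = sqrt(((-13 - 2376) + 4227) + 2252) = sqrt((-2389 + 4227) + 2252) = sqrt(1838 + 2252) = sqrt(4090)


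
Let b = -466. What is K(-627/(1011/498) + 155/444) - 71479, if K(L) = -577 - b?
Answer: -71590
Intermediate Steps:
K(L) = -111 (K(L) = -577 - 1*(-466) = -577 + 466 = -111)
K(-627/(1011/498) + 155/444) - 71479 = -111 - 71479 = -71590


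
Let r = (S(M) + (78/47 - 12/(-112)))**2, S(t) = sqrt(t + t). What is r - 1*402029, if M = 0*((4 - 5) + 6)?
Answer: -696250930199/1731856 ≈ -4.0203e+5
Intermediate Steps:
M = 0 (M = 0*(-1 + 6) = 0*5 = 0)
S(t) = sqrt(2)*sqrt(t) (S(t) = sqrt(2*t) = sqrt(2)*sqrt(t))
r = 5405625/1731856 (r = (sqrt(2)*sqrt(0) + (78/47 - 12/(-112)))**2 = (sqrt(2)*0 + (78*(1/47) - 12*(-1/112)))**2 = (0 + (78/47 + 3/28))**2 = (0 + 2325/1316)**2 = (2325/1316)**2 = 5405625/1731856 ≈ 3.1213)
r - 1*402029 = 5405625/1731856 - 1*402029 = 5405625/1731856 - 402029 = -696250930199/1731856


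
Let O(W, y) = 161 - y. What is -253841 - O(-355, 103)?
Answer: -253899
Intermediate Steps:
-253841 - O(-355, 103) = -253841 - (161 - 1*103) = -253841 - (161 - 103) = -253841 - 1*58 = -253841 - 58 = -253899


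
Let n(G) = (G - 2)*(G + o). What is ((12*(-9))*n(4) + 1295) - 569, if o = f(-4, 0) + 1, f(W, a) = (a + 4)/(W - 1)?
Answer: -906/5 ≈ -181.20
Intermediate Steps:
f(W, a) = (4 + a)/(-1 + W)
o = ⅕ (o = (4 + 0)/(-1 - 4) + 1 = 4/(-5) + 1 = -⅕*4 + 1 = -⅘ + 1 = ⅕ ≈ 0.20000)
n(G) = (-2 + G)*(⅕ + G) (n(G) = (G - 2)*(G + ⅕) = (-2 + G)*(⅕ + G))
((12*(-9))*n(4) + 1295) - 569 = ((12*(-9))*(-⅖ + 4² - 9/5*4) + 1295) - 569 = (-108*(-⅖ + 16 - 36/5) + 1295) - 569 = (-108*42/5 + 1295) - 569 = (-4536/5 + 1295) - 569 = 1939/5 - 569 = -906/5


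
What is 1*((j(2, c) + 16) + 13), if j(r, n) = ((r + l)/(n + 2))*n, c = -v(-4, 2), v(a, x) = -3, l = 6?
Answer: 169/5 ≈ 33.800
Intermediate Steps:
c = 3 (c = -1*(-3) = 3)
j(r, n) = n*(6 + r)/(2 + n) (j(r, n) = ((r + 6)/(n + 2))*n = ((6 + r)/(2 + n))*n = n*(6 + r)/(2 + n))
1*((j(2, c) + 16) + 13) = 1*((3*(6 + 2)/(2 + 3) + 16) + 13) = 1*((3*8/5 + 16) + 13) = 1*((3*(⅕)*8 + 16) + 13) = 1*((24/5 + 16) + 13) = 1*(104/5 + 13) = 1*(169/5) = 169/5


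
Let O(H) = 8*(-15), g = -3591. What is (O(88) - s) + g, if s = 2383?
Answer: -6094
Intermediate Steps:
O(H) = -120
(O(88) - s) + g = (-120 - 1*2383) - 3591 = (-120 - 2383) - 3591 = -2503 - 3591 = -6094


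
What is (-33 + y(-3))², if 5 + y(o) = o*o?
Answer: 841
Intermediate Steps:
y(o) = -5 + o² (y(o) = -5 + o*o = -5 + o²)
(-33 + y(-3))² = (-33 + (-5 + (-3)²))² = (-33 + (-5 + 9))² = (-33 + 4)² = (-29)² = 841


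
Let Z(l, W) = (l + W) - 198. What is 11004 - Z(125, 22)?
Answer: 11055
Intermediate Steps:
Z(l, W) = -198 + W + l (Z(l, W) = (W + l) - 198 = -198 + W + l)
11004 - Z(125, 22) = 11004 - (-198 + 22 + 125) = 11004 - 1*(-51) = 11004 + 51 = 11055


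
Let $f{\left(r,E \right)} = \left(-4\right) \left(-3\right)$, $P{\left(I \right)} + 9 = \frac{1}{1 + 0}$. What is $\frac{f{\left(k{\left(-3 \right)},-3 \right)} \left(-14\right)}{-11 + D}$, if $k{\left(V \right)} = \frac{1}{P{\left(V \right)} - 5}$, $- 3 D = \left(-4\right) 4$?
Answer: $\frac{504}{17} \approx 29.647$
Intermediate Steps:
$P{\left(I \right)} = -8$ ($P{\left(I \right)} = -9 + \frac{1}{1 + 0} = -9 + 1^{-1} = -9 + 1 = -8$)
$D = \frac{16}{3}$ ($D = - \frac{\left(-4\right) 4}{3} = \left(- \frac{1}{3}\right) \left(-16\right) = \frac{16}{3} \approx 5.3333$)
$k{\left(V \right)} = - \frac{1}{13}$ ($k{\left(V \right)} = \frac{1}{-8 - 5} = \frac{1}{-13} = - \frac{1}{13}$)
$f{\left(r,E \right)} = 12$
$\frac{f{\left(k{\left(-3 \right)},-3 \right)} \left(-14\right)}{-11 + D} = \frac{12 \left(-14\right)}{-11 + \frac{16}{3}} = - \frac{168}{- \frac{17}{3}} = \left(-168\right) \left(- \frac{3}{17}\right) = \frac{504}{17}$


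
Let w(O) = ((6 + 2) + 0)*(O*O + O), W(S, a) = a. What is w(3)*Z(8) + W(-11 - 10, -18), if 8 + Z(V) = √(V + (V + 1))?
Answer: -786 + 96*√17 ≈ -390.18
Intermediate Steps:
w(O) = 8*O + 8*O² (w(O) = (8 + 0)*(O² + O) = 8*(O + O²) = 8*O + 8*O²)
Z(V) = -8 + √(1 + 2*V) (Z(V) = -8 + √(V + (V + 1)) = -8 + √(V + (1 + V)) = -8 + √(1 + 2*V))
w(3)*Z(8) + W(-11 - 10, -18) = (8*3*(1 + 3))*(-8 + √(1 + 2*8)) - 18 = (8*3*4)*(-8 + √(1 + 16)) - 18 = 96*(-8 + √17) - 18 = (-768 + 96*√17) - 18 = -786 + 96*√17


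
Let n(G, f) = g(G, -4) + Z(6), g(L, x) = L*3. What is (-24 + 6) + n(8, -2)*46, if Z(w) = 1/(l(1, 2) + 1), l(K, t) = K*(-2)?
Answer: 1040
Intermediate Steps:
l(K, t) = -2*K
g(L, x) = 3*L
Z(w) = -1 (Z(w) = 1/(-2*1 + 1) = 1/(-2 + 1) = 1/(-1) = -1)
n(G, f) = -1 + 3*G (n(G, f) = 3*G - 1 = -1 + 3*G)
(-24 + 6) + n(8, -2)*46 = (-24 + 6) + (-1 + 3*8)*46 = -18 + (-1 + 24)*46 = -18 + 23*46 = -18 + 1058 = 1040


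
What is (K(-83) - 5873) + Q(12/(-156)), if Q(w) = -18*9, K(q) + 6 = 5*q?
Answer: -6456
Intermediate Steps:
K(q) = -6 + 5*q
Q(w) = -162
(K(-83) - 5873) + Q(12/(-156)) = ((-6 + 5*(-83)) - 5873) - 162 = ((-6 - 415) - 5873) - 162 = (-421 - 5873) - 162 = -6294 - 162 = -6456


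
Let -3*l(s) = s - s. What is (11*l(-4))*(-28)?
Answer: 0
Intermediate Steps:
l(s) = 0 (l(s) = -(s - s)/3 = -⅓*0 = 0)
(11*l(-4))*(-28) = (11*0)*(-28) = 0*(-28) = 0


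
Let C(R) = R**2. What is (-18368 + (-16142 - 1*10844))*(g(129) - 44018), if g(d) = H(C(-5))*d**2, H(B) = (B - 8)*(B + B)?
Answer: -639529134528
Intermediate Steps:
H(B) = 2*B*(-8 + B) (H(B) = (-8 + B)*(2*B) = 2*B*(-8 + B))
g(d) = 850*d**2 (g(d) = (2*(-5)**2*(-8 + (-5)**2))*d**2 = (2*25*(-8 + 25))*d**2 = (2*25*17)*d**2 = 850*d**2)
(-18368 + (-16142 - 1*10844))*(g(129) - 44018) = (-18368 + (-16142 - 1*10844))*(850*129**2 - 44018) = (-18368 + (-16142 - 10844))*(850*16641 - 44018) = (-18368 - 26986)*(14144850 - 44018) = -45354*14100832 = -639529134528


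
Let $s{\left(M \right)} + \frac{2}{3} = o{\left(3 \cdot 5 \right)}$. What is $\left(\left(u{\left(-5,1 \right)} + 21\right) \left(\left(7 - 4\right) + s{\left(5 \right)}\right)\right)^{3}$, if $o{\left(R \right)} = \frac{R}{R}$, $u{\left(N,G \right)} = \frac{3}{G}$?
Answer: $512000$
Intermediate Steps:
$o{\left(R \right)} = 1$
$s{\left(M \right)} = \frac{1}{3}$ ($s{\left(M \right)} = - \frac{2}{3} + 1 = \frac{1}{3}$)
$\left(\left(u{\left(-5,1 \right)} + 21\right) \left(\left(7 - 4\right) + s{\left(5 \right)}\right)\right)^{3} = \left(\left(\frac{3}{1} + 21\right) \left(\left(7 - 4\right) + \frac{1}{3}\right)\right)^{3} = \left(\left(3 \cdot 1 + 21\right) \left(\left(7 - 4\right) + \frac{1}{3}\right)\right)^{3} = \left(\left(3 + 21\right) \left(3 + \frac{1}{3}\right)\right)^{3} = \left(24 \cdot \frac{10}{3}\right)^{3} = 80^{3} = 512000$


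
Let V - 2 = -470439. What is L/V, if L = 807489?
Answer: -807489/470437 ≈ -1.7165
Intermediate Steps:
V = -470437 (V = 2 - 470439 = -470437)
L/V = 807489/(-470437) = 807489*(-1/470437) = -807489/470437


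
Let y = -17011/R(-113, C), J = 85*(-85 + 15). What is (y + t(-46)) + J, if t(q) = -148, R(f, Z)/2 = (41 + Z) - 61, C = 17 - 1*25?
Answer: -324477/56 ≈ -5794.2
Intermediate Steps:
C = -8 (C = 17 - 25 = -8)
R(f, Z) = -40 + 2*Z (R(f, Z) = 2*((41 + Z) - 61) = 2*(-20 + Z) = -40 + 2*Z)
J = -5950 (J = 85*(-70) = -5950)
y = 17011/56 (y = -17011/(-40 + 2*(-8)) = -17011/(-40 - 16) = -17011/(-56) = -17011*(-1/56) = 17011/56 ≈ 303.77)
(y + t(-46)) + J = (17011/56 - 148) - 5950 = 8723/56 - 5950 = -324477/56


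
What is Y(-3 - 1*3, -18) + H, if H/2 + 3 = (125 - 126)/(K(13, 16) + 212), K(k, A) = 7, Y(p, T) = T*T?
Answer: 69640/219 ≈ 317.99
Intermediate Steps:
Y(p, T) = T²
H = -1316/219 (H = -6 + 2*((125 - 126)/(7 + 212)) = -6 + 2*(-1/219) = -6 - 2/219 = -1316/219 ≈ -6.0091)
Y(-3 - 1*3, -18) + H = (-18)² - 1316/219 = 324 - 1316/219 = 69640/219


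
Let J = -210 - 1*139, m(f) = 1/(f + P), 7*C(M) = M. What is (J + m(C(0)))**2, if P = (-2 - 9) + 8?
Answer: 1098304/9 ≈ 1.2203e+5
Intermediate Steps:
C(M) = M/7
P = -3 (P = -11 + 8 = -3)
m(f) = 1/(-3 + f) (m(f) = 1/(f - 3) = 1/(-3 + f))
J = -349 (J = -210 - 139 = -349)
(J + m(C(0)))**2 = (-349 + 1/(-3 + (1/7)*0))**2 = (-349 + 1/(-3 + 0))**2 = (-349 + 1/(-3))**2 = (-349 - 1/3)**2 = (-1048/3)**2 = 1098304/9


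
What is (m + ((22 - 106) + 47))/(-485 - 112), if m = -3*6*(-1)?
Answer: 19/597 ≈ 0.031826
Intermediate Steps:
m = 18 (m = -18*(-1) = 18)
(m + ((22 - 106) + 47))/(-485 - 112) = (18 + ((22 - 106) + 47))/(-485 - 112) = (18 + (-84 + 47))/(-597) = (18 - 37)*(-1/597) = -19*(-1/597) = 19/597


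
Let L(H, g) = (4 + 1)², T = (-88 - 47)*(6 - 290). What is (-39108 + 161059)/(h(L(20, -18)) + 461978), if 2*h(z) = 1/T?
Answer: 9351202680/35424473041 ≈ 0.26398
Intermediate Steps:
T = 38340 (T = -135*(-284) = 38340)
L(H, g) = 25 (L(H, g) = 5² = 25)
h(z) = 1/76680 (h(z) = (½)/38340 = (½)*(1/38340) = 1/76680)
(-39108 + 161059)/(h(L(20, -18)) + 461978) = (-39108 + 161059)/(1/76680 + 461978) = 121951/(35424473041/76680) = 121951*(76680/35424473041) = 9351202680/35424473041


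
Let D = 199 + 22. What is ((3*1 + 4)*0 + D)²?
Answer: 48841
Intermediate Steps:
D = 221
((3*1 + 4)*0 + D)² = ((3*1 + 4)*0 + 221)² = ((3 + 4)*0 + 221)² = (7*0 + 221)² = (0 + 221)² = 221² = 48841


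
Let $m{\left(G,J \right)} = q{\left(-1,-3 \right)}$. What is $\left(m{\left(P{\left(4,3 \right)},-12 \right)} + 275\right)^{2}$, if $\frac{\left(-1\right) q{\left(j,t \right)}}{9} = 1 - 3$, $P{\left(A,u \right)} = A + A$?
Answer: $85849$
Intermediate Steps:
$P{\left(A,u \right)} = 2 A$
$q{\left(j,t \right)} = 18$ ($q{\left(j,t \right)} = - 9 \left(1 - 3\right) = \left(-9\right) \left(-2\right) = 18$)
$m{\left(G,J \right)} = 18$
$\left(m{\left(P{\left(4,3 \right)},-12 \right)} + 275\right)^{2} = \left(18 + 275\right)^{2} = 293^{2} = 85849$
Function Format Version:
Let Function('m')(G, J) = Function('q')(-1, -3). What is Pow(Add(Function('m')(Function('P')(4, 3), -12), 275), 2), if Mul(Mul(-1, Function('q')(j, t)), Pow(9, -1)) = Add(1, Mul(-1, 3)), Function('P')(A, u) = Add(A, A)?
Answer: 85849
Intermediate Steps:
Function('P')(A, u) = Mul(2, A)
Function('q')(j, t) = 18 (Function('q')(j, t) = Mul(-9, Add(1, Mul(-1, 3))) = Mul(-9, Add(1, -3)) = Mul(-9, -2) = 18)
Function('m')(G, J) = 18
Pow(Add(Function('m')(Function('P')(4, 3), -12), 275), 2) = Pow(Add(18, 275), 2) = Pow(293, 2) = 85849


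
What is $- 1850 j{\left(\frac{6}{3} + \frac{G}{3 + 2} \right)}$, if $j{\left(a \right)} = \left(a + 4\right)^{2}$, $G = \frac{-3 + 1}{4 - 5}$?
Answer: $-75776$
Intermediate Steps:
$G = 2$ ($G = - \frac{2}{-1} = \left(-2\right) \left(-1\right) = 2$)
$j{\left(a \right)} = \left(4 + a\right)^{2}$
$- 1850 j{\left(\frac{6}{3} + \frac{G}{3 + 2} \right)} = - 1850 \left(4 + \left(\frac{6}{3} + \frac{2}{3 + 2}\right)\right)^{2} = - 1850 \left(4 + \left(6 \cdot \frac{1}{3} + \frac{2}{5}\right)\right)^{2} = - 1850 \left(4 + \left(2 + 2 \cdot \frac{1}{5}\right)\right)^{2} = - 1850 \left(4 + \left(2 + \frac{2}{5}\right)\right)^{2} = - 1850 \left(4 + \frac{12}{5}\right)^{2} = - 1850 \left(\frac{32}{5}\right)^{2} = \left(-1850\right) \frac{1024}{25} = -75776$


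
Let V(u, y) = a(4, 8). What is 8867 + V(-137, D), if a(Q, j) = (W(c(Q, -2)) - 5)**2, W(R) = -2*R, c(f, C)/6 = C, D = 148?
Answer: 9228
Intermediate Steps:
c(f, C) = 6*C
a(Q, j) = 361 (a(Q, j) = (-12*(-2) - 5)**2 = (-2*(-12) - 5)**2 = (24 - 5)**2 = 19**2 = 361)
V(u, y) = 361
8867 + V(-137, D) = 8867 + 361 = 9228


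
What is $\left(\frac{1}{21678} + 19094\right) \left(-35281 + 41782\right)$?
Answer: $\frac{896964061411}{7226} \approx 1.2413 \cdot 10^{8}$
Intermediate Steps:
$\left(\frac{1}{21678} + 19094\right) \left(-35281 + 41782\right) = \left(\frac{1}{21678} + 19094\right) 6501 = \frac{413919733}{21678} \cdot 6501 = \frac{896964061411}{7226}$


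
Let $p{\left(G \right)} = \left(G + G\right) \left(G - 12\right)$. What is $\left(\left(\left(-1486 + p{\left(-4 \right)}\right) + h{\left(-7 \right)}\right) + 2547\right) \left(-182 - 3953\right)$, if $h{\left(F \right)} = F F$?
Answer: $-5119130$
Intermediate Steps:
$h{\left(F \right)} = F^{2}$
$p{\left(G \right)} = 2 G \left(-12 + G\right)$
$\left(\left(\left(-1486 + p{\left(-4 \right)}\right) + h{\left(-7 \right)}\right) + 2547\right) \left(-182 - 3953\right) = \left(\left(\left(-1486 + 2 \left(-4\right) \left(-12 - 4\right)\right) + \left(-7\right)^{2}\right) + 2547\right) \left(-182 - 3953\right) = \left(\left(\left(-1486 + 2 \left(-4\right) \left(-16\right)\right) + 49\right) + 2547\right) \left(-4135\right) = \left(\left(\left(-1486 + 128\right) + 49\right) + 2547\right) \left(-4135\right) = \left(\left(-1358 + 49\right) + 2547\right) \left(-4135\right) = \left(-1309 + 2547\right) \left(-4135\right) = 1238 \left(-4135\right) = -5119130$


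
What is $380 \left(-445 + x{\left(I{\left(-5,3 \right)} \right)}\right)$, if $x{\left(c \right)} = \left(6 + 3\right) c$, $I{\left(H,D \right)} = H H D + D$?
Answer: $97660$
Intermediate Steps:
$I{\left(H,D \right)} = D + D H^{2}$ ($I{\left(H,D \right)} = H^{2} D + D = D H^{2} + D = D + D H^{2}$)
$x{\left(c \right)} = 9 c$
$380 \left(-445 + x{\left(I{\left(-5,3 \right)} \right)}\right) = 380 \left(-445 + 9 \cdot 3 \left(1 + \left(-5\right)^{2}\right)\right) = 380 \left(-445 + 9 \cdot 3 \left(1 + 25\right)\right) = 380 \left(-445 + 9 \cdot 3 \cdot 26\right) = 380 \left(-445 + 9 \cdot 78\right) = 380 \left(-445 + 702\right) = 380 \cdot 257 = 97660$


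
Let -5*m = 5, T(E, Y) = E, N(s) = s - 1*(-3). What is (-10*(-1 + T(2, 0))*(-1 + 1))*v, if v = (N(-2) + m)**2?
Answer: 0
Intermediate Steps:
N(s) = 3 + s (N(s) = s + 3 = 3 + s)
m = -1 (m = -1/5*5 = -1)
v = 0 (v = ((3 - 2) - 1)**2 = (1 - 1)**2 = 0**2 = 0)
(-10*(-1 + T(2, 0))*(-1 + 1))*v = -10*(-1 + 2)*(-1 + 1)*0 = -10*0*0 = 0*0 = 0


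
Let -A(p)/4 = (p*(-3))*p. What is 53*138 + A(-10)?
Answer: 8514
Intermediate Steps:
A(p) = 12*p² (A(p) = -4*p*(-3)*p = -4*(-3*p)*p = -(-12)*p² = 12*p²)
53*138 + A(-10) = 53*138 + 12*(-10)² = 7314 + 12*100 = 7314 + 1200 = 8514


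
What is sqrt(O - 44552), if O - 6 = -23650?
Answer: 2*I*sqrt(17049) ≈ 261.14*I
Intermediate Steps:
O = -23644 (O = 6 - 23650 = -23644)
sqrt(O - 44552) = sqrt(-23644 - 44552) = sqrt(-68196) = 2*I*sqrt(17049)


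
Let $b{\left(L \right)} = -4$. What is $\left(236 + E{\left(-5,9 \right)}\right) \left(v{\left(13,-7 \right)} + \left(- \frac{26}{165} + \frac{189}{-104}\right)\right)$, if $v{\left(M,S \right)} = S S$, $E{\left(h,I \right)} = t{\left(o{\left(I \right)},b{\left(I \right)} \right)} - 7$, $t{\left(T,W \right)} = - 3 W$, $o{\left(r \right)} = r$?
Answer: $\frac{194475191}{17160} \approx 11333.0$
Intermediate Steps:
$E{\left(h,I \right)} = 5$ ($E{\left(h,I \right)} = \left(-3\right) \left(-4\right) - 7 = 12 - 7 = 5$)
$v{\left(M,S \right)} = S^{2}$
$\left(236 + E{\left(-5,9 \right)}\right) \left(v{\left(13,-7 \right)} + \left(- \frac{26}{165} + \frac{189}{-104}\right)\right) = \left(236 + 5\right) \left(\left(-7\right)^{2} + \left(- \frac{26}{165} + \frac{189}{-104}\right)\right) = 241 \left(49 + \left(\left(-26\right) \frac{1}{165} + 189 \left(- \frac{1}{104}\right)\right)\right) = 241 \left(49 - \frac{33889}{17160}\right) = 241 \cdot \frac{806951}{17160} = \frac{194475191}{17160}$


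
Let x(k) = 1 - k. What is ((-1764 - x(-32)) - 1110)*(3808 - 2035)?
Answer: -5154111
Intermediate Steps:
((-1764 - x(-32)) - 1110)*(3808 - 2035) = ((-1764 - (1 - 1*(-32))) - 1110)*(3808 - 2035) = ((-1764 - (1 + 32)) - 1110)*1773 = ((-1764 - 1*33) - 1110)*1773 = ((-1764 - 33) - 1110)*1773 = (-1797 - 1110)*1773 = -2907*1773 = -5154111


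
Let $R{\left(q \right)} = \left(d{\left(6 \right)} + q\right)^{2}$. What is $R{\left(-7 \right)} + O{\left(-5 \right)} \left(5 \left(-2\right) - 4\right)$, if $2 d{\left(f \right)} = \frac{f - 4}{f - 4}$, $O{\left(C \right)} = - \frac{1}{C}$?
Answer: $\frac{789}{20} \approx 39.45$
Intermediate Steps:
$d{\left(f \right)} = \frac{1}{2}$ ($d{\left(f \right)} = \frac{\left(f - 4\right) \frac{1}{f - 4}}{2} = \frac{\left(-4 + f\right) \frac{1}{-4 + f}}{2} = \frac{1}{2} \cdot 1 = \frac{1}{2}$)
$R{\left(q \right)} = \left(\frac{1}{2} + q\right)^{2}$
$R{\left(-7 \right)} + O{\left(-5 \right)} \left(5 \left(-2\right) - 4\right) = \frac{\left(1 + 2 \left(-7\right)\right)^{2}}{4} + - \frac{1}{-5} \left(5 \left(-2\right) - 4\right) = \frac{\left(1 - 14\right)^{2}}{4} + \left(-1\right) \left(- \frac{1}{5}\right) \left(-10 - 4\right) = \frac{\left(-13\right)^{2}}{4} + \frac{1}{5} \left(-14\right) = \frac{1}{4} \cdot 169 - \frac{14}{5} = \frac{169}{4} - \frac{14}{5} = \frac{789}{20}$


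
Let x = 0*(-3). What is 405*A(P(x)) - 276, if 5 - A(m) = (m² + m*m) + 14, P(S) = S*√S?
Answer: -3921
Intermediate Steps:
x = 0
P(S) = S^(3/2)
A(m) = -9 - 2*m² (A(m) = 5 - ((m² + m*m) + 14) = 5 - ((m² + m²) + 14) = 5 - (2*m² + 14) = 5 - (14 + 2*m²) = 5 + (-14 - 2*m²) = -9 - 2*m²)
405*A(P(x)) - 276 = 405*(-9 - 2*(0^(3/2))²) - 276 = 405*(-9 - 2*0²) - 276 = 405*(-9 - 2*0) - 276 = 405*(-9 + 0) - 276 = 405*(-9) - 276 = -3645 - 276 = -3921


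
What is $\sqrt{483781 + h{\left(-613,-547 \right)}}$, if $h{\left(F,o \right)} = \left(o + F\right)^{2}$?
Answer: $\sqrt{1829381} \approx 1352.5$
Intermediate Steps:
$h{\left(F,o \right)} = \left(F + o\right)^{2}$
$\sqrt{483781 + h{\left(-613,-547 \right)}} = \sqrt{483781 + \left(-613 - 547\right)^{2}} = \sqrt{483781 + \left(-1160\right)^{2}} = \sqrt{483781 + 1345600} = \sqrt{1829381}$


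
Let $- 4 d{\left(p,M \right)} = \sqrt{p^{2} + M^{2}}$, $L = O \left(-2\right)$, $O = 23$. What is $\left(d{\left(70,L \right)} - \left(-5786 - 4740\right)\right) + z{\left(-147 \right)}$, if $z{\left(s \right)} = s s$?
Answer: $32135 - \frac{\sqrt{1754}}{2} \approx 32114.0$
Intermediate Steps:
$z{\left(s \right)} = s^{2}$
$L = -46$ ($L = 23 \left(-2\right) = -46$)
$d{\left(p,M \right)} = - \frac{\sqrt{M^{2} + p^{2}}}{4}$ ($d{\left(p,M \right)} = - \frac{\sqrt{p^{2} + M^{2}}}{4} = - \frac{\sqrt{M^{2} + p^{2}}}{4}$)
$\left(d{\left(70,L \right)} - \left(-5786 - 4740\right)\right) + z{\left(-147 \right)} = \left(- \frac{\sqrt{\left(-46\right)^{2} + 70^{2}}}{4} - \left(-5786 - 4740\right)\right) + \left(-147\right)^{2} = \left(- \frac{\sqrt{2116 + 4900}}{4} - -10526\right) + 21609 = \left(- \frac{\sqrt{7016}}{4} + 10526\right) + 21609 = \left(- \frac{2 \sqrt{1754}}{4} + 10526\right) + 21609 = \left(- \frac{\sqrt{1754}}{2} + 10526\right) + 21609 = \left(10526 - \frac{\sqrt{1754}}{2}\right) + 21609 = 32135 - \frac{\sqrt{1754}}{2}$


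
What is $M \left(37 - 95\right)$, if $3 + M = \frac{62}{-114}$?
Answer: $\frac{11716}{57} \approx 205.54$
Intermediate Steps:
$M = - \frac{202}{57}$ ($M = -3 + \frac{62}{-114} = -3 + 62 \left(- \frac{1}{114}\right) = -3 - \frac{31}{57} = - \frac{202}{57} \approx -3.5439$)
$M \left(37 - 95\right) = - \frac{202 \left(37 - 95\right)}{57} = \left(- \frac{202}{57}\right) \left(-58\right) = \frac{11716}{57}$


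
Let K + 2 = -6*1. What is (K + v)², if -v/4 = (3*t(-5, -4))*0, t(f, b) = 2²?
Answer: 64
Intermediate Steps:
t(f, b) = 4
v = 0 (v = -4*3*4*0 = -48*0 = -4*0 = 0)
K = -8 (K = -2 - 6*1 = -2 - 6 = -8)
(K + v)² = (-8 + 0)² = (-8)² = 64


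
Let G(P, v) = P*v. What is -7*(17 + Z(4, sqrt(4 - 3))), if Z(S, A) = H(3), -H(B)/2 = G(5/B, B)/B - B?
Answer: -413/3 ≈ -137.67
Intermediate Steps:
H(B) = -10/B + 2*B (H(B) = -2*(((5/B)*B)/B - B) = -2*(5/B - B) = -2*(-B + 5/B) = -10/B + 2*B)
Z(S, A) = 8/3 (Z(S, A) = -10/3 + 2*3 = -10*1/3 + 6 = -10/3 + 6 = 8/3)
-7*(17 + Z(4, sqrt(4 - 3))) = -7*(17 + 8/3) = -7*59/3 = -413/3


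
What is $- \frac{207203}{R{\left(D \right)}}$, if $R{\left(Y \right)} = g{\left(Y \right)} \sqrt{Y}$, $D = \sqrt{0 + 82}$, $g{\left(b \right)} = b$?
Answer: $- \frac{207203 \sqrt[4]{82}}{82} \approx -7603.9$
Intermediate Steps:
$D = \sqrt{82} \approx 9.0554$
$R{\left(Y \right)} = Y^{\frac{3}{2}}$ ($R{\left(Y \right)} = Y \sqrt{Y} = Y^{\frac{3}{2}}$)
$- \frac{207203}{R{\left(D \right)}} = - \frac{207203}{\left(\sqrt{82}\right)^{\frac{3}{2}}} = - \frac{207203}{82^{\frac{3}{4}}} = - 207203 \frac{\sqrt[4]{82}}{82} = - \frac{207203 \sqrt[4]{82}}{82}$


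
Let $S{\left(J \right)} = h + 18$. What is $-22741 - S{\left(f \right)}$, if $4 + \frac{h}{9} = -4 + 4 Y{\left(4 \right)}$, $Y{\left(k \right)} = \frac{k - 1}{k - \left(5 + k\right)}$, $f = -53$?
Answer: $- \frac{113327}{5} \approx -22665.0$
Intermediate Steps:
$Y{\left(k \right)} = \frac{1}{5} - \frac{k}{5}$ ($Y{\left(k \right)} = \frac{-1 + k}{-5} = \left(-1 + k\right) \left(- \frac{1}{5}\right) = \frac{1}{5} - \frac{k}{5}$)
$h = - \frac{468}{5}$ ($h = -36 + 9 \left(-4 + 4 \left(\frac{1}{5} - \frac{4}{5}\right)\right) = -36 + 9 \left(-4 + 4 \left(- \frac{3}{5}\right)\right) = -36 + 9 \left(-4 - \frac{12}{5}\right) = -36 + 9 \left(- \frac{32}{5}\right) = -36 - \frac{288}{5} = - \frac{468}{5} \approx -93.6$)
$S{\left(J \right)} = - \frac{378}{5}$ ($S{\left(J \right)} = - \frac{468}{5} + 18 = - \frac{378}{5}$)
$-22741 - S{\left(f \right)} = -22741 - - \frac{378}{5} = -22741 + \frac{378}{5} = - \frac{113327}{5}$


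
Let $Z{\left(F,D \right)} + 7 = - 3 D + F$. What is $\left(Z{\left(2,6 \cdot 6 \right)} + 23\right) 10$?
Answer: $-900$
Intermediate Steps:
$Z{\left(F,D \right)} = -7 + F - 3 D$ ($Z{\left(F,D \right)} = -7 - \left(- F + 3 D\right) = -7 + F - 3 D$)
$\left(Z{\left(2,6 \cdot 6 \right)} + 23\right) 10 = \left(\left(-7 + 2 - 3 \cdot 6 \cdot 6\right) + 23\right) 10 = \left(\left(-7 + 2 - 108\right) + 23\right) 10 = \left(-113 + 23\right) 10 = \left(-90\right) 10 = -900$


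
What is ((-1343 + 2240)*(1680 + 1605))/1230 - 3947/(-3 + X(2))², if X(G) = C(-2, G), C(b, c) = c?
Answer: -127211/82 ≈ -1551.4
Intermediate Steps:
X(G) = G
((-1343 + 2240)*(1680 + 1605))/1230 - 3947/(-3 + X(2))² = ((-1343 + 2240)*(1680 + 1605))/1230 - 3947/(-3 + 2)² = (897*3285)*(1/1230) - 3947/((-1)²) = 2946645*(1/1230) - 3947/1 = 196443/82 - 3947*1 = 196443/82 - 3947 = -127211/82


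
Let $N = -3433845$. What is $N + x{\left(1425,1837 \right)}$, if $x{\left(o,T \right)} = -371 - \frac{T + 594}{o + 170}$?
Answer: $- \frac{497961541}{145} \approx -3.4342 \cdot 10^{6}$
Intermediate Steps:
$x{\left(o,T \right)} = -371 - \frac{594 + T}{170 + o}$
$N + x{\left(1425,1837 \right)} = -3433845 + \frac{-63664 - 1837 - 528675}{170 + 1425} = -3433845 + \frac{-63664 - 1837 - 528675}{1595} = -3433845 + \frac{1}{1595} \left(-594176\right) = -3433845 - \frac{54016}{145} = - \frac{497961541}{145}$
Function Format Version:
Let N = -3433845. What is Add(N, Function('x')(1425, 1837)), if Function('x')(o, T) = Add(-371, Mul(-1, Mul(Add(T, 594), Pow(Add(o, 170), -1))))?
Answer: Rational(-497961541, 145) ≈ -3.4342e+6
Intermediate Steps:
Function('x')(o, T) = Add(-371, Mul(-1, Pow(Add(170, o), -1), Add(594, T))) (Function('x')(o, T) = Add(-371, Mul(-1, Mul(Add(594, T), Pow(Add(170, o), -1)))) = Add(-371, Mul(-1, Mul(Pow(Add(170, o), -1), Add(594, T)))) = Add(-371, Mul(-1, Pow(Add(170, o), -1), Add(594, T))))
Add(N, Function('x')(1425, 1837)) = Add(-3433845, Mul(Pow(Add(170, 1425), -1), Add(-63664, Mul(-1, 1837), Mul(-371, 1425)))) = Add(-3433845, Mul(Pow(1595, -1), Add(-63664, -1837, -528675))) = Add(-3433845, Mul(Rational(1, 1595), -594176)) = Add(-3433845, Rational(-54016, 145)) = Rational(-497961541, 145)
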